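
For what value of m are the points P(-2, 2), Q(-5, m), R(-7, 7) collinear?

The three points are collinear iff det[PQ; PR] = 0.
This determinant is linear in m: (5)m + (-25) = 0, so m = 5.

5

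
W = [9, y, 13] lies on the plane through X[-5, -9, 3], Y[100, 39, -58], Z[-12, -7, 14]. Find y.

The plane through X, Y, Z has equation 650x − 728y + 546z = 4940.
Substituting W: (-728)y + (12948) = 4940, so y = 11.

11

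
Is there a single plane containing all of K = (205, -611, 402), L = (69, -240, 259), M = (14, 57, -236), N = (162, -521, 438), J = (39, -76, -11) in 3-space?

The plane through K, L, M has normal n = KL × KM = (-141174, -59455, -19987) and equation n·P = -648439.
Checking the remaining points: n·N = -648439, n·J = -767349.
Since n·J = -767349 ≠ -648439, J is off the plane and the points are not all coplanar.

No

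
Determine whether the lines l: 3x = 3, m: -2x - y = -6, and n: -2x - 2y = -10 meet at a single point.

Yes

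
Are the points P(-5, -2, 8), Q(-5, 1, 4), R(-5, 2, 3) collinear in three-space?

No

PQ = (0, 3, -4), PR = (0, 4, -5).
Comparing components 2 and 3: (3)(-5) − (-4)(4) = 1 ≠ 0, so PQ and PR are not parallel and the points are not collinear.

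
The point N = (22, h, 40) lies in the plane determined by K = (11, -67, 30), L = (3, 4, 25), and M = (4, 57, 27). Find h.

-24

A normal to the plane is n = KL × KM = (407, 11, -495).
N lies in the plane iff n · KN = 0.
This gives (11)h + (264) = 0, so h = -24.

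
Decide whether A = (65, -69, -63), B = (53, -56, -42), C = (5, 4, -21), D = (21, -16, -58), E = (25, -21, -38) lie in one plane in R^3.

The plane through A, B, C has normal n = AB × AC = (-987, -756, -96) and equation n·P = -5943.
Checking the remaining points: n·D = -3063, n·E = -5151.
Since n·D = -3063 ≠ -5943, D is off the plane and the points are not all coplanar.

No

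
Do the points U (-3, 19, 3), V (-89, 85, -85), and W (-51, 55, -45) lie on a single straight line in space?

No

UV = (-86, 66, -88), UW = (-48, 36, -48).
UV × UW = (0, 96, 72).
The cross product is nonzero, so the points do not lie on one line.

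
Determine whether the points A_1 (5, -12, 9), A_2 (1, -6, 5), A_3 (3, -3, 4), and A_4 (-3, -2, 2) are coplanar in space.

Yes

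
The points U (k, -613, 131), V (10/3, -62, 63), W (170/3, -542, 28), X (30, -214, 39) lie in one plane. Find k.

-52/3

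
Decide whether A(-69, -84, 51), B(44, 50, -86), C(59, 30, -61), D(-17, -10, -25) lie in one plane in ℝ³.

No

A normal to the plane through A, B, C is n = AB × AC = (610, -4880, -4270).
The plane has equation n·P = 150060. For D: n·D = 145180.
145180 ≠ 150060, so D is off the plane.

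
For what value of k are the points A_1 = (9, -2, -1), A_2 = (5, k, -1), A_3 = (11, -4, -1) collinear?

2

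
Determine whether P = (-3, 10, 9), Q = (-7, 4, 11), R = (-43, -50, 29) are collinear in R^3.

Yes

PQ = (-4, -6, 2), PR = (-40, -60, 20).
Each component of PR is 10 times the corresponding component of PQ, so PR = 10·PQ and the points are collinear.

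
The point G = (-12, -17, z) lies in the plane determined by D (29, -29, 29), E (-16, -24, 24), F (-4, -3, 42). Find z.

30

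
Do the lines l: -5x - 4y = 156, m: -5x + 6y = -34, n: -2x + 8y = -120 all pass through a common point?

Yes

Intersecting l and m: solving the 2×2 system gives (x, y) = (-16, -19).
Substitute into n: (-2)(-16) + (8)(-19) = -120.
This equals -120, so (-16, -19) lies on all three lines and they are concurrent.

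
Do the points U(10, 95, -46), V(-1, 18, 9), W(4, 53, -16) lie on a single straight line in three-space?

Yes

UV = (-11, -77, 55), UW = (-6, -42, 30).
UV × UW = (0, 0, 0).
The cross product vanishes, so the three points are collinear.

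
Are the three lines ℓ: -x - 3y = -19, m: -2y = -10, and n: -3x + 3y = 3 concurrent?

Yes

Intersecting ℓ and m: solving the 2×2 system gives (x, y) = (4, 5).
Substitute into n: (-3)(4) + (3)(5) = 3.
This equals 3, so (4, 5) lies on all three lines and they are concurrent.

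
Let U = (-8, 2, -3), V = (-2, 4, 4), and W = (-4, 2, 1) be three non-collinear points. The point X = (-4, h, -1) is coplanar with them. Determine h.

-2

The plane through U, V, W has equation 8x + 4y − 8z = -32.
Substituting X: (4)h + (-24) = -32, so h = -2.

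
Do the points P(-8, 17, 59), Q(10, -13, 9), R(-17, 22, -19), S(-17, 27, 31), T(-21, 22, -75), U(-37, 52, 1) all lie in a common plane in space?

The plane through P, Q, R has normal n = PQ × PR = (2590, 1854, -180) and equation n·X = 178.
Checking the remaining points: n·S = 448, n·T = -102, n·U = 398.
Since n·S = 448 ≠ 178, S is off the plane and the points are not all coplanar.

No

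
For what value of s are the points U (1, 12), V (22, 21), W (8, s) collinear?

15

The three points are collinear iff det[UV; UW] = 0.
This determinant is linear in s: (21)s + (-315) = 0, so s = 15.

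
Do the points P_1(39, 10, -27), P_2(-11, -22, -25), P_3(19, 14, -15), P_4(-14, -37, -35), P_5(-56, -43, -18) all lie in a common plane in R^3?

No

The plane through P_1, P_2, P_3 has normal n = P_1P_2 × P_1P_3 = (-392, 560, -840) and equation n·P = 12992.
Checking the remaining points: n·P_4 = 14168, n·P_5 = 12992.
Since n·P_4 = 14168 ≠ 12992, P_4 is off the plane and the points are not all coplanar.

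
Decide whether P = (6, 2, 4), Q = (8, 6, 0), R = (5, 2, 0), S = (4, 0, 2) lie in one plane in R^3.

Yes

The four points are coplanar iff the 3×3 determinant with rows PQ, PR, PS is zero.
Rows: (2, 4, -4), (-1, 0, -4), (-2, -2, -2).
Expanding along the first row: (2)(-8) − (4)(-6) + (-4)(2) = 0.
Zero determinant ⇒ coplanar.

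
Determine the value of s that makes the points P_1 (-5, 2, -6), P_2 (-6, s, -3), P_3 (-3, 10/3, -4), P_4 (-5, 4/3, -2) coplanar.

2/3

Coplanarity ⇔ det[P_1P_2; P_1P_3; P_1P_4] = 0.
Expanding, this is linear in s: (-8)s + (16/3) = 0.
So s = 2/3.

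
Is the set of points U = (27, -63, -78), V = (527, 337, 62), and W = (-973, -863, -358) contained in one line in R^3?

UV = (500, 400, 140), UW = (-1000, -800, -280).
UV × UW = (0, 0, 0).
The cross product vanishes, so the three points are collinear.

Yes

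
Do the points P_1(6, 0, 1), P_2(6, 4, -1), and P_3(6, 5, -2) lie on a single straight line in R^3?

P_1P_2 = (0, 4, -2), P_1P_3 = (0, 5, -3).
P_1P_2 × P_1P_3 = (-2, 0, 0).
The cross product is nonzero, so the points do not lie on one line.

No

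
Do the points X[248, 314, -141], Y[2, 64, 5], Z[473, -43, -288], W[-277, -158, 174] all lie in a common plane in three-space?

No

A normal to the plane through X, Y, Z is n = XY × XZ = (88872, -3312, 144072).
The plane has equation n·P = 686136. For W: n·W = 974280.
974280 ≠ 686136, so W is off the plane.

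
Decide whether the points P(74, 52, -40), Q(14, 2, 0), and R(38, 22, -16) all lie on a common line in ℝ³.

Yes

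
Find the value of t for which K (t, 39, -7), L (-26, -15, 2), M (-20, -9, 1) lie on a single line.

Direction LM = (6, 6, -1). From the y-coordinate of K, the parameter along the line is τ = (39 − (-15))/6 = 9.
Then t = (-26) + 9·(6) = 28.

28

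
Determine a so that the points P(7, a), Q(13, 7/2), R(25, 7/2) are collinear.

The three points are collinear iff det[PQ; PR] = 0.
This determinant is linear in a: (12)a + (-42) = 0, so a = 7/2.

7/2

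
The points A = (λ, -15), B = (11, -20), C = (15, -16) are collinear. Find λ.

Collinearity: (A − B) must be parallel to (C − B) = (4, 4).
Cross-multiplying the components: (λ − 11)·(4) = (5)·(4).
Solving gives λ = 16.

16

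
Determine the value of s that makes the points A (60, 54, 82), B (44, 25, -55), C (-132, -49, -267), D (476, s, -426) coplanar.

Coplanarity ⇔ det[AB; AC; AD] = 0.
Expanding, this is linear in s: (20720)s + (-787360) = 0.
So s = 38.

38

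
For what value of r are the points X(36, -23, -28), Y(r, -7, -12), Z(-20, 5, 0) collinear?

4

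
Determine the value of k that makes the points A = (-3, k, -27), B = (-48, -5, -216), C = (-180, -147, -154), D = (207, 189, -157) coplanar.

-51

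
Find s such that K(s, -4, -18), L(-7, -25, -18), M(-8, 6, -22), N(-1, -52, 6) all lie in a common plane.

-7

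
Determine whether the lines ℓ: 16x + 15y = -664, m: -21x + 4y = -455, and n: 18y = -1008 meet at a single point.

Yes

Lines aᵢx + bᵢy = cᵢ with pairwise distinct directions are concurrent exactly when det[aᵢ bᵢ cᵢ] = 0.
Here the determinant is 0.
It vanishes, so the lines are concurrent at (11, -56).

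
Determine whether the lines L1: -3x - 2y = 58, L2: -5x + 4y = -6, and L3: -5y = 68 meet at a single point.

Lines aᵢx + bᵢy = cᵢ with pairwise distinct directions are concurrent exactly when det[aᵢ bᵢ cᵢ] = 0.
Here the determinant is 44.
Nonzero, so no common point exists.

No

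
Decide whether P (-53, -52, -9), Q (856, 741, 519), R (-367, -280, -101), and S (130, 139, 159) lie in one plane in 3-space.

Yes

A normal to the plane through P, Q, R is n = PQ × PR = (47428, -82164, 41750).
The plane has equation n·X = 1383094. For S: n·S = 1383094.
Equal, so S lies in the plane and all four are coplanar.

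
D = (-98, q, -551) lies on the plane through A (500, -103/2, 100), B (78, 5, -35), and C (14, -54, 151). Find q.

179

The plane through A, B, C has equation 2544x + 87132y + 28514z = -363898.
Substituting D: (87132)q + (-15960526) = -363898, so q = 179.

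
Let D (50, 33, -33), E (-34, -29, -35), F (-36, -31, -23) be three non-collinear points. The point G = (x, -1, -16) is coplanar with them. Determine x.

5

The plane through D, E, F has equation −748x + 1012y + 44z = -5456.
Substituting G: (-748)x + (-1716) = -5456, so x = 5.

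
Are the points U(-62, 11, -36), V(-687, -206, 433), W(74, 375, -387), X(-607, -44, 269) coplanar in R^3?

No

The four points are coplanar iff the 3×3 determinant with rows UV, UW, UX is zero.
Rows: (-625, -217, 469), (136, 364, -351), (-545, -55, 305).
Expanding along the first row: (-625)(91715) − (-217)(-149815) + (469)(190900) = -299630.
Nonzero ⇒ not coplanar.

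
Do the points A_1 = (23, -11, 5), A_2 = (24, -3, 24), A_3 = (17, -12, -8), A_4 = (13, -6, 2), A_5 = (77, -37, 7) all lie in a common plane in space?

The plane through A_1, A_2, A_3 has normal n = A_1A_2 × A_1A_3 = (-85, -101, 47) and equation n·P = -609.
Checking the remaining points: n·A_4 = -405, n·A_5 = -2479.
Since n·A_4 = -405 ≠ -609, A_4 is off the plane and the points are not all coplanar.

No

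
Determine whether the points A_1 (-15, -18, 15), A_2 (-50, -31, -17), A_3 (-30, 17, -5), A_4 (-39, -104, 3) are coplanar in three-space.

No

A normal to the plane through A_1, A_2, A_3 is n = A_1A_2 × A_1A_3 = (1380, -220, -1420).
The plane has equation n·P = -38040. For A_4: n·A_4 = -35200.
-35200 ≠ -38040, so A_4 is off the plane.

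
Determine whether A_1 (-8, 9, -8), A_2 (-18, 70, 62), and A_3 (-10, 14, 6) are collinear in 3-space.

No

A_1A_2 = (-10, 61, 70), A_1A_3 = (-2, 5, 14).
A_1A_2 × A_1A_3 = (504, 0, 72).
The cross product is nonzero, so the points do not lie on one line.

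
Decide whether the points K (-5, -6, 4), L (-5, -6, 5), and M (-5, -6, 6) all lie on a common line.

KL = (0, 0, 1), KM = (0, 0, 2).
KL × KM = (0, 0, 0).
The cross product vanishes, so the three points are collinear.

Yes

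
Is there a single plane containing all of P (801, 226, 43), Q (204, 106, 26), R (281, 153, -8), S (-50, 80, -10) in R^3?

Yes

The four points are coplanar iff the 3×3 determinant with rows PQ, PR, PS is zero.
Rows: (-597, -120, -17), (-520, -73, -51), (-851, -146, -53).
Expanding along the first row: (-597)(-3577) − (-120)(-15841) + (-17)(13797) = 0.
Zero determinant ⇒ coplanar.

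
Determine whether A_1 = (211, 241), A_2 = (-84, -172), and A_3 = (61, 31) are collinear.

Yes

A_1A_2 = (-295, -413), A_1A_3 = (-150, -210).
det[A_1A_2; A_1A_3] = (-295)(-210) − (-413)(-150) = 0.
The determinant is zero, so the points are collinear.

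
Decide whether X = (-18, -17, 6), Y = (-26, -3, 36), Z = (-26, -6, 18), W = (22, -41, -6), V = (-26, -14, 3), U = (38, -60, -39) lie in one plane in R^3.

The plane through X, Y, Z has normal n = XY × XZ = (-162, -144, 24) and equation n·P = 5508.
Checking the remaining points: n·W = 2196, n·V = 6300, n·U = 1548.
Since n·W = 2196 ≠ 5508, W is off the plane and the points are not all coplanar.

No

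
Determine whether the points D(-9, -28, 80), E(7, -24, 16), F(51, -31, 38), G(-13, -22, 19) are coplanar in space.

A normal to the plane through D, E, F is n = DE × DF = (-360, -3168, -288).
The plane has equation n·P = 68904. For G: n·G = 68904.
Equal, so G lies in the plane and all four are coplanar.

Yes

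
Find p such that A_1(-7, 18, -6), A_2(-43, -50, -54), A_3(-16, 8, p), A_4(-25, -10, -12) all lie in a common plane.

Normal to plane A_1A_2A_4: n = (-936, 648, -216); plane equation n·P = 19512.
Requiring n·A_3 = 19512: (-216)p + (20160) = 19512.
So p = 3.

3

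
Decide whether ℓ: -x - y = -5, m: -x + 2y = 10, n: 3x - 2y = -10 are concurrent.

Lines aᵢx + bᵢy = cᵢ with pairwise distinct directions are concurrent exactly when det[aᵢ bᵢ cᵢ] = 0.
Here the determinant is 0.
It vanishes, so the lines are concurrent at (0, 5).

Yes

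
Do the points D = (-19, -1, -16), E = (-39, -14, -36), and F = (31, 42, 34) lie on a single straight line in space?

DE = (-20, -13, -20), DF = (50, 43, 50).
Comparing components 2 and 3: (-13)(50) − (-20)(43) = 210 ≠ 0, so DE and DF are not parallel and the points are not collinear.

No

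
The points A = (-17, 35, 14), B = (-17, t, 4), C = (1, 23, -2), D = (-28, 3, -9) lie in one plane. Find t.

The points are coplanar iff AB · (AC × AD) = 0.
Expanding, this is linear in t: (590)t + (-13570) = 0.
So t = 23.

23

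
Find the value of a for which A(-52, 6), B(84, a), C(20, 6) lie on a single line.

6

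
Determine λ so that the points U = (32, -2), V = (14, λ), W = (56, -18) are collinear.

10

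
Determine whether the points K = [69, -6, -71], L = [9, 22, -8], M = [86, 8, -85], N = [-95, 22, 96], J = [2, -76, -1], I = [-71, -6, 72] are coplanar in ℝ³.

The plane through K, L, M has normal n = KL × KM = (-1274, 231, -1316) and equation n·P = 4144.
Checking the remaining points: n·N = -224, n·J = -18788, n·I = -5684.
Since n·N = -224 ≠ 4144, N is off the plane and the points are not all coplanar.

No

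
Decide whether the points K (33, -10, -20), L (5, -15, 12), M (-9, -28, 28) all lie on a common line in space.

KL = (-28, -5, 32), KM = (-42, -18, 48).
Comparing components 2 and 3: (-5)(48) − (32)(-18) = 336 ≠ 0, so KL and KM are not parallel and the points are not collinear.

No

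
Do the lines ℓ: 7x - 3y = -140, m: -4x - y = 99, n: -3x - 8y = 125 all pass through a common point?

Yes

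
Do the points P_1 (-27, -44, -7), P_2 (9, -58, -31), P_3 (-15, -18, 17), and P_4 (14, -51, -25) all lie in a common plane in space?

Yes

A normal to the plane through P_1, P_2, P_3 is n = P_1P_2 × P_1P_3 = (288, -1152, 1104).
The plane has equation n·P = 35184. For P_4: n·P_4 = 35184.
Equal, so P_4 lies in the plane and all four are coplanar.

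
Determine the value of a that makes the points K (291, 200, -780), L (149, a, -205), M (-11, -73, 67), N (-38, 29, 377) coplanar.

Coplanarity ⇔ det[KL; KM; KN] = 0.
Expanding, this is linear in a: (70751)a + (-11815417) = 0.
So a = 167.

167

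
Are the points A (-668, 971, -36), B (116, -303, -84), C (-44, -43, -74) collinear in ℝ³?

AB = (784, -1274, -48), AC = (624, -1014, -38).
AB × AC = (-260, -160, 0).
The cross product is nonzero, so the points do not lie on one line.

No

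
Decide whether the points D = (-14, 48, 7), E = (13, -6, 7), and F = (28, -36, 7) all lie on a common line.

Yes

DE = (27, -54, 0), DF = (42, -84, 0).
DE × DF = (0, 0, 0).
The cross product vanishes, so the three points are collinear.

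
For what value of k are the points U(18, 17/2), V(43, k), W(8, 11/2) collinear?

16

Collinearity: (V − U) must be parallel to (W − U) = (-10, -3).
Cross-multiplying the components: (k − 17/2)·(-10) = (25)·(-3).
Solving gives k = 16.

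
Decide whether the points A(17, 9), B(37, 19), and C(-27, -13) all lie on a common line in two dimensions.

Yes

AB = (20, 10), AC = (-44, -22).
det[AB; AC] = (20)(-22) − (10)(-44) = 0.
The determinant is zero, so the points are collinear.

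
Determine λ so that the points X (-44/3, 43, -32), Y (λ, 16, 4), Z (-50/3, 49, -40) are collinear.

Collinearity requires XY × XZ = 0; each component is linear in λ.
The y-component gives (8)λ + (136/3) = 0, so λ = -17/3.
The remaining components then also vanish.

-17/3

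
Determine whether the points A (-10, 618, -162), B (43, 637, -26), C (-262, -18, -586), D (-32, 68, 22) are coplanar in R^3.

No

With A as base: AB = (53, 19, 136), AC = (-252, -636, -424), AD = (-22, -550, 184).
AC × AD = (-350224, 55696, 124608).
AB · (AC × AD) = -556960.
Since -556960 ≠ 0, the four points are not coplanar.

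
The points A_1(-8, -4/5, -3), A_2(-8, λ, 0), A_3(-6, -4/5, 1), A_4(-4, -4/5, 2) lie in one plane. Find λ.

-4/5

Normal to plane A_1A_3A_4: n = (0, 6, 0); plane equation n·P = -24/5.
Requiring n·A_2 = -24/5: (6)λ + (0) = -24/5.
So λ = -4/5.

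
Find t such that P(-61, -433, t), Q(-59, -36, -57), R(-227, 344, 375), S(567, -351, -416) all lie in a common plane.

-508

The points are coplanar iff PQ · (PR × PS) = 0.
Expanding, this is linear in t: (184960)t + (93959680) = 0.
So t = -508.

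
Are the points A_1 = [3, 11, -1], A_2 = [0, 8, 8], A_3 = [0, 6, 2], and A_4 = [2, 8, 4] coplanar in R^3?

A normal to the plane through A_1, A_2, A_3 is n = A_1A_2 × A_1A_3 = (36, -18, 6).
The plane has equation n·P = -96. For A_4: n·A_4 = -48.
-48 ≠ -96, so A_4 is off the plane.

No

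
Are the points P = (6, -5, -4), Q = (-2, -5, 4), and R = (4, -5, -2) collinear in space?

PQ = (-8, 0, 8), PR = (-2, 0, 2).
Each component of PR is 1/4 times the corresponding component of PQ, so PR = 1/4·PQ and the points are collinear.

Yes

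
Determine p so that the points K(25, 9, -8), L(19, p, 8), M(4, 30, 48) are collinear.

15

Direction KM = (-21, 21, 56). From the x-coordinate of L, the parameter along the line is τ = (19 − 25)/(-21) = 2/7.
Then p = 9 + 2/7·(21) = 15.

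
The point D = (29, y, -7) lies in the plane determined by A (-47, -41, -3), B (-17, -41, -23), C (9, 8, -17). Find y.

57

The plane through A, B, C has equation 980x − 700y + 1470z = -21770.
Substituting D: (-700)y + (18130) = -21770, so y = 57.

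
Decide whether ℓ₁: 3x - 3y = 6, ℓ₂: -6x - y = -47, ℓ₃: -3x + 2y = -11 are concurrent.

Intersecting ℓ₁ and ℓ₂: solving the 2×2 system gives (x, y) = (7, 5).
Substitute into ℓ₃: (-3)(7) + (2)(5) = -11.
This equals -11, so (7, 5) lies on all three lines and they are concurrent.

Yes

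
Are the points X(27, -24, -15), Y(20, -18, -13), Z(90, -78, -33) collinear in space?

XY = (-7, 6, 2), XZ = (63, -54, -18).
Each component of XZ is -9 times the corresponding component of XY, so XZ = -9·XY and the points are collinear.

Yes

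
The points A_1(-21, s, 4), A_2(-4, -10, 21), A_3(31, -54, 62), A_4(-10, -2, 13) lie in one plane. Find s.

10

Coplanarity ⇔ det[A_1A_2; A_1A_3; A_1A_4] = 0.
Expanding, this is linear in s: (-34)s + (340) = 0.
So s = 10.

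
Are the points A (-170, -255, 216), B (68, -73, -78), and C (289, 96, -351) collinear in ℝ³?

AB = (238, 182, -294), AC = (459, 351, -567).
Each component of AC is 27/14 times the corresponding component of AB, so AC = 27/14·AB and the points are collinear.

Yes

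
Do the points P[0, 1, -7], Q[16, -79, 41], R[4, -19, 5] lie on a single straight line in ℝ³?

PQ = (16, -80, 48), PR = (4, -20, 12).
Each component of PR is 1/4 times the corresponding component of PQ, so PR = 1/4·PQ and the points are collinear.

Yes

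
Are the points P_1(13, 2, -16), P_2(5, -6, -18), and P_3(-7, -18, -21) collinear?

P_1P_2 = (-8, -8, -2), P_1P_3 = (-20, -20, -5).
Each component of P_1P_3 is 5/2 times the corresponding component of P_1P_2, so P_1P_3 = 5/2·P_1P_2 and the points are collinear.

Yes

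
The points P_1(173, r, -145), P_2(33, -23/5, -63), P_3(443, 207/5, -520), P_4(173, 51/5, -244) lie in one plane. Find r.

Coplanarity ⇔ det[P_1P_2; P_1P_3; P_1P_4] = 0.
Expanding, this is linear in r: (-10230)r + (141174) = 0.
So r = 69/5.

69/5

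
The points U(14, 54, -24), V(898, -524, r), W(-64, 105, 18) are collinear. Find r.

-500

Collinearity requires UV × UW = 0; each component is linear in r.
The x-component gives (-51)r + (-25500) = 0, so r = -500.
The remaining components then also vanish.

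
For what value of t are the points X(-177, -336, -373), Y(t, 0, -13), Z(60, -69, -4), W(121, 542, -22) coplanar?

The points are coplanar iff XY · (XZ × XW) = 0.
Expanding, this is linear in t: (-230265)t + (14506695) = 0.
So t = 63.

63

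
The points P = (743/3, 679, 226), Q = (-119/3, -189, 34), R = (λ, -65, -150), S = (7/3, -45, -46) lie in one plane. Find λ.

-28/3

Normal to plane PQS: n = (97088, -93152/3, -4920); plane equation n·X = 5550416/3.
Requiring n·R = 5550416/3: (97088)λ + (8268880/3) = 5550416/3.
So λ = -28/3.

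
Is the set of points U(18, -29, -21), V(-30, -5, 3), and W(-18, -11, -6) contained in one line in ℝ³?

No

UV = (-48, 24, 24), UW = (-36, 18, 15).
UV × UW = (-72, -144, 0).
The cross product is nonzero, so the points do not lie on one line.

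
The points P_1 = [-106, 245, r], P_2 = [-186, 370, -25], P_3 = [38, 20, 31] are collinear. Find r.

Direction P_2P_3 = (224, -350, 56). From the x-coordinate of P_1, the parameter along the line is τ = (-106 − (-186))/224 = 5/14.
Then r = (-25) + 5/14·(56) = -5.

-5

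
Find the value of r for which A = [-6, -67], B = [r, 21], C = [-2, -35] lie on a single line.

5

The three points are collinear iff det[AB; AC] = 0.
This determinant is linear in r: (32)r + (-160) = 0, so r = 5.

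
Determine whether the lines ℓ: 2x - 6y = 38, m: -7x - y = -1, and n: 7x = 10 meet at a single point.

No

Intersecting ℓ and m: solving the 2×2 system gives (x, y) = (1, -6).
Substitute into n: (7)(1) + (0)(-6) = 7.
But n requires 10 ≠ 7, so the three lines have no common point.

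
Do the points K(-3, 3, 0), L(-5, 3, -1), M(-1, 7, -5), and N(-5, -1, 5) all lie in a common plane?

Yes

A normal to the plane through K, L, M is n = KL × KM = (4, -12, -8).
The plane has equation n·P = -48. For N: n·N = -48.
Equal, so N lies in the plane and all four are coplanar.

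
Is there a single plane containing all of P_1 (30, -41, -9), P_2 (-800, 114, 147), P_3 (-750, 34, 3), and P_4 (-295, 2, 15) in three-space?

No

With P_1 as base: P_1P_2 = (-830, 155, 156), P_1P_3 = (-780, 75, 12), P_1P_4 = (-325, 43, 24).
P_1P_3 × P_1P_4 = (1284, 14820, -9165).
P_1P_2 · (P_1P_3 × P_1P_4) = -198360.
Since -198360 ≠ 0, the four points are not coplanar.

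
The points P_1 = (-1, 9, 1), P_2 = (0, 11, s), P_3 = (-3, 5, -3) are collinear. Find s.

3

Direction P_1P_3 = (-2, -4, -4). From the x-coordinate of P_2, the parameter along the line is τ = (0 − (-1))/(-2) = -1/2.
Then s = 1 + (-1/2)·(-4) = 3.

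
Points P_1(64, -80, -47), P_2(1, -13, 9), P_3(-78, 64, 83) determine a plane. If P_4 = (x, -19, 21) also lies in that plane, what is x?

-5

Coplanarity requires P_1P_2 · (P_1P_3 × P_1P_4) = 0.
P_1P_2 = (-63, 67, 56), P_1P_3 = (-142, 144, 130); the triple product is linear in x with coefficient 646 and constant term 3230.
Setting it to zero: x = -5.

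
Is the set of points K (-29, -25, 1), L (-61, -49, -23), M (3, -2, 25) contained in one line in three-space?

No

KL = (-32, -24, -24), KM = (32, 23, 24).
Comparing components 2 and 3: (-24)(24) − (-24)(23) = -24 ≠ 0, so KL and KM are not parallel and the points are not collinear.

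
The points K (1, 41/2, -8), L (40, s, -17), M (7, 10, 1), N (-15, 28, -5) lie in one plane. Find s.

Normal to plane KMN: n = (-99, -162, -123); plane equation n·P = -2436.
Requiring n·L = -2436: (-162)s + (-1869) = -2436.
So s = 7/2.

7/2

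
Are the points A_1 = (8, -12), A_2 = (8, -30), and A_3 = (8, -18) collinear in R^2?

Yes

A_1A_2 = (0, -18), A_1A_3 = (0, -6).
Checking proportionality: A_1A_3 = 1/3·A_1A_2, so the vectors are parallel and the points are collinear.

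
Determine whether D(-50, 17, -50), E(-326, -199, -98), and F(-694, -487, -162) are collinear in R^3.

Yes

DE = (-276, -216, -48), DF = (-644, -504, -112).
Each component of DF is 7/3 times the corresponding component of DE, so DF = 7/3·DE and the points are collinear.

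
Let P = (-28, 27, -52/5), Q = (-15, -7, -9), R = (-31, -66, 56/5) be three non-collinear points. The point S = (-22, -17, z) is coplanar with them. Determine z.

-18/5

Coplanarity requires PQ · (PR × PS) = 0.
PQ = (13, -34, 7/5), PR = (-3, -93, 108/5); the triple product is linear in z with coefficient -1311 and constant term -23598/5.
Setting it to zero: z = -18/5.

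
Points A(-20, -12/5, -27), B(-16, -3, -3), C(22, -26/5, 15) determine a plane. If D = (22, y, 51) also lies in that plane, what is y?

A normal to the plane is n = AB × AC = (42, 840, 14).
D lies in the plane iff n · AD = 0.
This gives (840)y + (4872) = 0, so y = -29/5.

-29/5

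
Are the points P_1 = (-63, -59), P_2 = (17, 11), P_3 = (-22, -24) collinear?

No

P_1P_2 = (80, 70), P_1P_3 = (41, 35).
Twice the signed area of △P_1P_2P_3 is (80)(35) − (70)(41) = -70.
The area is nonzero, so the three points are not collinear.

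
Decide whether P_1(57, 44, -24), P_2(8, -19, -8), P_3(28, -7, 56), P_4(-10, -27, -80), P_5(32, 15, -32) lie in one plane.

Yes

The plane through P_1, P_2, P_3 has normal n = P_1P_2 × P_1P_3 = (-4224, 3456, 672) and equation n·P = -104832.
Checking the remaining points: n·P_4 = -104832, n·P_5 = -104832.
All equal -104832, so all 5 points lie in one plane.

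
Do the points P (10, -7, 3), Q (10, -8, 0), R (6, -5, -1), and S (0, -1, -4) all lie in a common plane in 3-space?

Yes

A normal to the plane through P, Q, R is n = PQ × PR = (10, 12, -4).
The plane has equation n·X = 4. For S: n·S = 4.
Equal, so S lies in the plane and all four are coplanar.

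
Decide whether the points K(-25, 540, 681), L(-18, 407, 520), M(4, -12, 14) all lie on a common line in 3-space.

No

KL = (7, -133, -161), KM = (29, -552, -667).
KL × KM = (-161, 0, -7).
The cross product is nonzero, so the points do not lie on one line.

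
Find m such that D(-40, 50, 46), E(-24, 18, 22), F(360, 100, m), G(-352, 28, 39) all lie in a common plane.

71

The points are coplanar iff DE · (DF × DG) = 0.
Expanding, this is linear in m: (10336)m + (-733856) = 0.
So m = 71.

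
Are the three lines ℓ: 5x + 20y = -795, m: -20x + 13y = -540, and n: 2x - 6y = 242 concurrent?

Yes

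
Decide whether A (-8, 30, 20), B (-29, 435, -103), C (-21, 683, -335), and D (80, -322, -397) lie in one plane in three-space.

Yes

The four points are coplanar iff the 3×3 determinant with rows AB, AC, AD is zero.
Rows: (-21, 405, -123), (-13, 653, -355), (88, -352, -417).
Expanding along the first row: (-21)(-397261) − (405)(36661) + (-123)(-52888) = 0.
Zero determinant ⇒ coplanar.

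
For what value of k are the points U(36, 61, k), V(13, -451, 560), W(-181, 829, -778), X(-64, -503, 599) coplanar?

43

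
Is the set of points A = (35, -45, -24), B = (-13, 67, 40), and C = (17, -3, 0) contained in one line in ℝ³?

Yes

AB = (-48, 112, 64), AC = (-18, 42, 24).
AB × AC = (0, 0, 0).
The cross product vanishes, so the three points are collinear.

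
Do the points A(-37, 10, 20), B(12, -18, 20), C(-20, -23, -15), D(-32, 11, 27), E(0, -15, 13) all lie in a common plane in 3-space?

The plane through A, B, C has normal n = AB × AC = (980, 1715, -1141) and equation n·P = -41930.
Checking the remaining points: n·D = -43302, n·E = -40558.
Since n·D = -43302 ≠ -41930, D is off the plane and the points are not all coplanar.

No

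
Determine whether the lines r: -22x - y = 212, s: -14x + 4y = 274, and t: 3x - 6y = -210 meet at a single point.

The three lines meet at one point iff the augmented coefficient matrix [aᵢ bᵢ cᵢ] has rank < 3, i.e. its determinant vanishes.
Here the determinant is -306.
Nonzero, so no common point exists.

No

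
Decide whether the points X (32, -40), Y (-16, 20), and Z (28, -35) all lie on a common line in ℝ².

XY = (-48, 60), XZ = (-4, 5).
Twice the signed area of △XYZ is (-48)(5) − (60)(-4) = 0.
The triangle is degenerate (zero area), so the points are collinear.

Yes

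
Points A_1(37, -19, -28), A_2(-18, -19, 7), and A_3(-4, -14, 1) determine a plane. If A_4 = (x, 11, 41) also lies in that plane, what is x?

A normal to the plane is n = A_1A_2 × A_1A_3 = (-175, 160, -275).
A_4 lies in the plane iff n · A_1A_4 = 0.
This gives (-175)x + (-7700) = 0, so x = -44.

-44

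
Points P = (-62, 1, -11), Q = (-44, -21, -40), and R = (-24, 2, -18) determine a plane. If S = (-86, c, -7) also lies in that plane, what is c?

0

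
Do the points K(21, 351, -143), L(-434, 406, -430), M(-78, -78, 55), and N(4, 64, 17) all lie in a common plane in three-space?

With K as base: KL = (-455, 55, -287), KM = (-99, -429, 198), KN = (-17, -287, 160).
KM × KN = (-11814, 12474, 21120).
KL · (KM × KN) = 0.
The scalar triple product vanishes, so the four points are coplanar.

Yes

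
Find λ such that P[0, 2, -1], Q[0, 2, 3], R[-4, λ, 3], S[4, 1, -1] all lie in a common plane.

The points are coplanar iff PQ · (PR × PS) = 0.
Expanding, this is linear in λ: (-16)λ + (48) = 0.
So λ = 3.

3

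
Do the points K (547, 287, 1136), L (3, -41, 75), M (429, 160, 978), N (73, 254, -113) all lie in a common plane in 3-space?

A normal to the plane through K, L, M is n = KL × KM = (-82923, 39246, 30384).
The plane has equation n·P = 420945. For N: n·N = 481713.
481713 ≠ 420945, so N is off the plane.

No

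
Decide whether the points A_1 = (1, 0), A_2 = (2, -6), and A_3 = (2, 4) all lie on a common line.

A_1A_2 = (1, -6), A_1A_3 = (1, 4).
det[A_1A_2; A_1A_3] = (1)(4) − (-6)(1) = 10.
The determinant is nonzero, so they are not collinear.

No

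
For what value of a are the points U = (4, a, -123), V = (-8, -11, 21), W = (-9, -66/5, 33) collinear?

77/5

Direction VW = (-1, -11/5, 12). From the x-coordinate of U, the parameter along the line is τ = (4 − (-8))/(-1) = -12.
Then a = (-11) + (-12)·(-11/5) = 77/5.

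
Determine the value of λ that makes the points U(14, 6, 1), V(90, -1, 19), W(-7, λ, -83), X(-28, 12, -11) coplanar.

90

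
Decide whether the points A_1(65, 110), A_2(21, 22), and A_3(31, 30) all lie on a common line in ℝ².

No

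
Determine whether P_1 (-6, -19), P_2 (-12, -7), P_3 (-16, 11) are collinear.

P_1P_2 = (-6, 12), P_1P_3 = (-10, 30).
If collinear, P_1P_3 would be a scalar multiple of P_1P_2. But (-6)·(30) ≠ (12)·(-10) (difference -60), so they are not parallel; the points are not collinear.

No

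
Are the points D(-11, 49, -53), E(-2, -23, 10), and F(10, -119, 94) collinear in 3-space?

Yes

DE = (9, -72, 63), DF = (21, -168, 147).
DE × DF = (0, 0, 0).
The cross product vanishes, so the three points are collinear.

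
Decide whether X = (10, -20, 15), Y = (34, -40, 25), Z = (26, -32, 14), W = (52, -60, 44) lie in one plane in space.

No

With X as base: XY = (24, -20, 10), XZ = (16, -12, -1), XW = (42, -40, 29).
XZ × XW = (-388, -506, -136).
XY · (XZ × XW) = -552.
Since -552 ≠ 0, the four points are not coplanar.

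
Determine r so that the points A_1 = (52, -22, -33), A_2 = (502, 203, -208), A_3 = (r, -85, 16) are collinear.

-74

Collinearity requires A_1A_2 × A_1A_3 = 0; each component is linear in r.
The y-component gives (-175)r + (-12950) = 0, so r = -74.
The remaining components then also vanish.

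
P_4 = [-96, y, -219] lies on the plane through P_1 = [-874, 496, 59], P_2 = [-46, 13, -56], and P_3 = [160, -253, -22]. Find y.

438

A normal to the plane is n = P_1P_2 × P_1P_3 = (-47012, -51842, -120750).
P_4 lies in the plane iff n · P_1P_4 = 0.
This gives (-51842)y + (22706796) = 0, so y = 438.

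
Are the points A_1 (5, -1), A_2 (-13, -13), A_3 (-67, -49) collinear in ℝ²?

A_1A_2 = (-18, -12), A_1A_3 = (-72, -48).
Checking proportionality: A_1A_3 = 4·A_1A_2, so the vectors are parallel and the points are collinear.

Yes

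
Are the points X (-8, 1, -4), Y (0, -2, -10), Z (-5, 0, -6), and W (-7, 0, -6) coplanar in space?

The four points are coplanar iff the 3×3 determinant with rows XY, XZ, XW is zero.
Rows: (8, -3, -6), (3, -1, -2), (1, -1, -2).
Expanding along the first row: (8)(0) − (-3)(-4) + (-6)(-2) = 0.
Zero determinant ⇒ coplanar.

Yes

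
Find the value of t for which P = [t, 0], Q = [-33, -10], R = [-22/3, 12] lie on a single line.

-64/3

Collinearity: (P − Q) must be parallel to (R − Q) = (77/3, 22).
Cross-multiplying the components: (t − (-33))·(22) = (10)·(77/3).
Solving gives t = -64/3.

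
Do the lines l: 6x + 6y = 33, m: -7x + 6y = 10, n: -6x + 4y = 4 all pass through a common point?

No

Intersecting l and m: solving the 2×2 system gives (x, y) = (23/13, 97/26).
Substitute into n: (-6)(23/13) + (4)(97/26) = 56/13.
But n requires 4 ≠ 56/13, so the three lines have no common point.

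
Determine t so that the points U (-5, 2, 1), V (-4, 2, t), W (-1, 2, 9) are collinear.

Direction UW = (4, 0, 8). From the x-coordinate of V, the parameter along the line is τ = (-4 − (-5))/4 = 1/4.
Then t = 1 + 1/4·(8) = 3.

3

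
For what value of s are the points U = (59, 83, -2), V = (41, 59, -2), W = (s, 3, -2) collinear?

Collinearity requires UV × UW = 0; each component is linear in s.
The z-component gives (24)s + (24) = 0, so s = -1.
The remaining components then also vanish.

-1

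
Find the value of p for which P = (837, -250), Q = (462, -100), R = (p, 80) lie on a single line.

12

The three points are collinear iff det[PQ; PR] = 0.
This determinant is linear in p: (-150)p + (1800) = 0, so p = 12.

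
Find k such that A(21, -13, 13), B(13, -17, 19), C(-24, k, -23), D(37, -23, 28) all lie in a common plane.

11

Normal to plane ABD: n = (0, 216, 144); plane equation n·P = -936.
Requiring n·C = -936: (216)k + (-3312) = -936.
So k = 11.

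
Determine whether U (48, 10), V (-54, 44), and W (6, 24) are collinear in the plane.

UV = (-102, 34), UW = (-42, 14).
Twice the signed area of △UVW is (-102)(14) − (34)(-42) = 0.
The triangle is degenerate (zero area), so the points are collinear.

Yes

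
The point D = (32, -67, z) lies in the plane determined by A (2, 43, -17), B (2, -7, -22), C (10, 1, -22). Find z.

-31

A normal to the plane is n = AB × AC = (40, -40, 400).
D lies in the plane iff n · AD = 0.
This gives (400)z + (12400) = 0, so z = -31.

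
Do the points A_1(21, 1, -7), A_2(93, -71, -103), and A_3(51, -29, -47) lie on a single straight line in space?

Yes

A_1A_2 = (72, -72, -96), A_1A_3 = (30, -30, -40).
A_1A_2 × A_1A_3 = (0, 0, 0).
The cross product vanishes, so the three points are collinear.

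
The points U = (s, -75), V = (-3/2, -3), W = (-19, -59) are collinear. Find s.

Collinearity: (U − V) must be parallel to (W − V) = (-35/2, -56).
Cross-multiplying the components: (s − (-3/2))·(-56) = (-72)·(-35/2).
Solving gives s = -24.

-24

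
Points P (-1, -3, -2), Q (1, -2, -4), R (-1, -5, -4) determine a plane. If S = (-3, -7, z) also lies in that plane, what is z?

-3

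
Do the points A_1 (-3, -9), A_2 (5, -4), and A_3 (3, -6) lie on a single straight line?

A_1A_2 = (8, 5), A_1A_3 = (6, 3).
Twice the signed area of △A_1A_2A_3 is (8)(3) − (5)(6) = -6.
The area is nonzero, so the three points are not collinear.

No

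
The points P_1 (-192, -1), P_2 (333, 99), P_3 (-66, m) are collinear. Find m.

Collinearity: (P_3 − P_1) must be parallel to (P_2 − P_1) = (525, 100).
Cross-multiplying the components: (m − (-1))·(525) = (126)·(100).
Solving gives m = 23.

23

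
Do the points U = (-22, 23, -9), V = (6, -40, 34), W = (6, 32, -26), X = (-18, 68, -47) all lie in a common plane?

The four points are coplanar iff the 3×3 determinant with rows UV, UW, UX is zero.
Rows: (28, -63, 43), (28, 9, -17), (4, 45, -38).
Expanding along the first row: (28)(423) − (-63)(-996) + (43)(1224) = 1728.
Nonzero ⇒ not coplanar.

No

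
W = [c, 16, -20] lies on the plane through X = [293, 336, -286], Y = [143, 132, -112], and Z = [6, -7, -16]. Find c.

47

A normal to the plane is n = XY × XZ = (4602, -9438, -7098).
W lies in the plane iff n · XW = 0.
This gives (4602)c + (-216294) = 0, so c = 47.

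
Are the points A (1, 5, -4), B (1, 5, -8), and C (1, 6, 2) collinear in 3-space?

AB = (0, 0, -4), AC = (0, 1, 6).
Comparing components 2 and 3: (0)(6) − (-4)(1) = 4 ≠ 0, so AB and AC are not parallel and the points are not collinear.

No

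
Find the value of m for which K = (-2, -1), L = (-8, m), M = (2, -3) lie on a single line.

Collinearity: (L − K) must be parallel to (M − K) = (4, -2).
Cross-multiplying the components: (m − (-1))·(4) = (-6)·(-2).
Solving gives m = 2.

2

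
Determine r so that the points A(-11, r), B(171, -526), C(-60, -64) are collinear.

-162

Collinearity: (A − B) must be parallel to (C − B) = (-231, 462).
Cross-multiplying the components: (r − (-526))·(-231) = (-182)·(462).
Solving gives r = -162.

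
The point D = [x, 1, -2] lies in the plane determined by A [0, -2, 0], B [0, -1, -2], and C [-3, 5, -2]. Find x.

-1

A normal to the plane is n = AB × AC = (12, 6, 3).
D lies in the plane iff n · AD = 0.
This gives (12)x + (12) = 0, so x = -1.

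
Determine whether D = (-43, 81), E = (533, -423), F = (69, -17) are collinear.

DE = (576, -504), DF = (112, -98).
Checking proportionality: DF = 7/36·DE, so the vectors are parallel and the points are collinear.

Yes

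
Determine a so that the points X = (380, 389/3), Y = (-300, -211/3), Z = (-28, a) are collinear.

29/3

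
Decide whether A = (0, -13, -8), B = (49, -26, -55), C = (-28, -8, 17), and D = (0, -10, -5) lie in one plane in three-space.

No

The four points are coplanar iff the 3×3 determinant with rows AB, AC, AD is zero.
Rows: (49, -13, -47), (-28, 5, 25), (0, 3, 3).
Expanding along the first row: (49)(-60) − (-13)(-84) + (-47)(-84) = -84.
Nonzero ⇒ not coplanar.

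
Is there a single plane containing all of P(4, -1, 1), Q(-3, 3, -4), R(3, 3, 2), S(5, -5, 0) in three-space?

With P as base: PQ = (-7, 4, -5), PR = (-1, 4, 1), PS = (1, -4, -1).
PR × PS = (0, 0, 0).
PQ · (PR × PS) = 0.
The scalar triple product vanishes, so the four points are coplanar.

Yes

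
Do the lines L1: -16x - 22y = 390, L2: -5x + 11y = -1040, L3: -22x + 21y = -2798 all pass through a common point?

No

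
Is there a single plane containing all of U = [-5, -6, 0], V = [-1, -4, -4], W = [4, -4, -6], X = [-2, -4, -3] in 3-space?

The four points are coplanar iff the 3×3 determinant with rows UV, UW, UX is zero.
Rows: (4, 2, -4), (9, 2, -6), (3, 2, -3).
Expanding along the first row: (4)(6) − (2)(-9) + (-4)(12) = -6.
Nonzero ⇒ not coplanar.

No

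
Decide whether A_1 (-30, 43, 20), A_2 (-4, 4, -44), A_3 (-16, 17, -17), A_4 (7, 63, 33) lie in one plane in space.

No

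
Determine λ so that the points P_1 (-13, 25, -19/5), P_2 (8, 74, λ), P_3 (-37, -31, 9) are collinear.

Direction P_1P_3 = (-24, -56, 64/5). From the x-coordinate of P_2, the parameter along the line is τ = (8 − (-13))/(-24) = -7/8.
Then λ = (-19/5) + (-7/8)·(64/5) = -15.

-15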